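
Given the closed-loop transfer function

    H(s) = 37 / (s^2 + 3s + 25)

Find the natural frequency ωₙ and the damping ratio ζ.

ωₙ = 5 rad/s, ζ = 0.3

Compare the denominator to the standard form s^2 + 2ζωₙs + ωₙ².
ωₙ² = 25, so ωₙ = 5 rad/s.
2ζωₙ = 3, so ζ = 3/(2·5) = 0.3.
With ζ = 0.3 the response is underdamped.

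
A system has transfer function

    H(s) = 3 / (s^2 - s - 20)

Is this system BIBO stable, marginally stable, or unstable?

The denominator s^2 - s - 20 factors as (s + 4)(s - 5), giving poles at s = -4, 5.
Since the pole(s) at s = 5 lie in the right half-plane, the system is unstable.

unstable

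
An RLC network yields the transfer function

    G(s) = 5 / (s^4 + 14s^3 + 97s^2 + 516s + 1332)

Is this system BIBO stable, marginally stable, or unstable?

stable

The denominator s^4 + 14s^3 + 97s^2 + 516s + 1332 factors as (s + 6)^2(s^2 + 2s + 37), giving poles at s = -6, -1 + 6j, -1 - 6j, -6.
Since all poles lie strictly in the left half-plane, the system is stable.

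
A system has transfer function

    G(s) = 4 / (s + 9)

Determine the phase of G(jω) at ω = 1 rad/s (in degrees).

At s = j1: numerator = 4, denominator = 9 + j1.
∠G = ∠num − ∠den = 0° − (6.3402°) = -6.340°.

∠G(j1) ≈ -6.340°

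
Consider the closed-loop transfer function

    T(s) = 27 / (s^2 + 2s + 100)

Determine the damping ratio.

ζ = 0.1

Compare the denominator to the standard form s^2 + 2ζωₙs + ωₙ².
ωₙ² = 100, so ωₙ = 10 rad/s.
2ζωₙ = 2, so ζ = 2/(2·10) = 0.1.
With ζ = 0.1 the response is underdamped.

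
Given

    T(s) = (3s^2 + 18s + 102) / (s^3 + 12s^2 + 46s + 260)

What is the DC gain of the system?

T(0) = 51/130 ≈ 0.3923

Set s = 0: T(0) = (102) / (260) = 51/130.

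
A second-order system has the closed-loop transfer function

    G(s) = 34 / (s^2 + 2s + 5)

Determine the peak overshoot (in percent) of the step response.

Comparing s^2 + 2s + 5 to s^2 + 2ζωₙs + ωₙ²: ωₙ = √5 ≈ 2.236 rad/s and ζ = 2/(2·√5) ≈ 0.4472.
%OS = 100·exp(−πζ/√(1−ζ²)) = 100·exp(−π·0.4472/√(1−0.4472²)) ≈ 20.8%.

%OS ≈ 20.8%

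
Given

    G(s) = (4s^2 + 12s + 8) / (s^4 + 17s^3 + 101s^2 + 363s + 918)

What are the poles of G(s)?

s = -1 ± 4j, -9, -6

The poles are the roots of the denominator s^4 + 17s^3 + 101s^2 + 363s + 918 = 0.
Trying s = -9: the polynomial evaluates to 0, so (s + 9) is a factor.
Dividing out leaves s^3 + 8s^2 + 29s + 102 = 0.
This factors further as (s^2 + 2s + 17)(s + 6) = 0.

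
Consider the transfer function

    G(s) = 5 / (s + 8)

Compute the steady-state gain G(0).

G(0) = 5/8 ≈ 0.6250

At s = 0 each factor (s + a) contributes a and each (s^2 + bs + c) contributes c.
G(0) = 5·1 / ((8)) = 5/8 = 5/8.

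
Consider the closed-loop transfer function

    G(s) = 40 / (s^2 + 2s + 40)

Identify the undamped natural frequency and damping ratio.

Compare the denominator to the standard form s^2 + 2ζωₙs + ωₙ².
ωₙ² = 40, so ωₙ = √40 ≈ 6.325 rad/s.
2ζωₙ = 2, so ζ = 2/(2·√40) ≈ 0.1581.

ωₙ ≈ 6.325 rad/s, ζ ≈ 0.1581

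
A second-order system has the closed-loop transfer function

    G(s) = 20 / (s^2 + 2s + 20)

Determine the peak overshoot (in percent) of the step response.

%OS ≈ 48.6%

Comparing s^2 + 2s + 20 to s^2 + 2ζωₙs + ωₙ²: ωₙ = √20 ≈ 4.472 rad/s and ζ = 2/(2·√20) ≈ 0.2236.
%OS = 100·exp(−πζ/√(1−ζ²)) = 100·exp(−π·0.2236/√(1−0.2236²)) ≈ 48.6%.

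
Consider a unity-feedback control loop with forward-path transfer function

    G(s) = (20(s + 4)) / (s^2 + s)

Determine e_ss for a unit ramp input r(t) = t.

G(s) has one pole at the origin.
This is a Type 1 system. Kv = lim_{s→0} s·G(s) = 80/1.
e_ss = 1/Kv = 1/(80) = 1/80 ≈ 0.01250.

e_ss = 0.01250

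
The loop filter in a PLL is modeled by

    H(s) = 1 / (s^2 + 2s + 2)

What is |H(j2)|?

Substitute s = j2: numerator = 1, denominator = -2 + j4.
|H(j2)| = |1| / |-2 + j4| = 1 / 4.4721 ≈ 0.2236.

|H(j2)| ≈ 0.2236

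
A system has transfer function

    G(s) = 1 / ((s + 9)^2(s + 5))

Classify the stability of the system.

The poles can be read from the denominator factors: s = -9, -9, -5.
Since all poles lie strictly in the left half-plane, the system is stable.

stable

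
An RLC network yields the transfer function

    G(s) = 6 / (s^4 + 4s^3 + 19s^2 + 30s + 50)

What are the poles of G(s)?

The poles are the roots of the denominator s^4 + 4s^3 + 19s^2 + 30s + 50 = 0.
No real roots exist; factor into two real quadratics: (s^2 + 2s + 5)(s^2 + 2s + 10) = 0.
Each quadratic gives a conjugate pair via the quadratic formula.

s = -1 + 2j, -1 - 2j, -1 + 3j, -1 - 3j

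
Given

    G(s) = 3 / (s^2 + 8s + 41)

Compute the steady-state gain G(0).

G(0) = 3/41 ≈ 0.07317

Set s = 0: G(0) = (3) / (41) = 3/41.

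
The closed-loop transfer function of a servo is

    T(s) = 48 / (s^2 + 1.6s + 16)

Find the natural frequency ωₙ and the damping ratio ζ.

ωₙ = 4 rad/s, ζ = 0.2

Compare the denominator to the standard form s^2 + 2ζωₙs + ωₙ².
ωₙ² = 16, so ωₙ = 4 rad/s.
2ζωₙ = 1.6, so ζ = 1.6/(2·4) = 0.2.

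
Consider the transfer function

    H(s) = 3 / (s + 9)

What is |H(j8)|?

Substitute s = j8: numerator = 3, denominator = 9 + j8.
|H(j8)| = |3| / |9 + j8| = 3 / 12.042 ≈ 0.2491.

|H(j8)| ≈ 0.2491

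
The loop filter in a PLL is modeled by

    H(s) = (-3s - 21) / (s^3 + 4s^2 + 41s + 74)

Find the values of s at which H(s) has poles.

The poles are the roots of the denominator s^3 + 4s^2 + 41s + 74 = 0.
Trying s = -2: the polynomial evaluates to 0, so (s + 2) is a factor.
Dividing out leaves s^2 + 2s + 37 = 0.
The quadratic formula then gives s = -1 ± 6j.

s = -1 ± 6j, -2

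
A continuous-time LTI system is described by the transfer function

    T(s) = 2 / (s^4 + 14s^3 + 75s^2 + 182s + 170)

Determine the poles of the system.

The poles are the roots of the denominator s^4 + 14s^3 + 75s^2 + 182s + 170 = 0.
No real roots exist; factor into two real quadratics: (s^2 + 6s + 10)(s^2 + 8s + 17) = 0.
Each quadratic gives a conjugate pair via the quadratic formula.

s = -3 ± j, -4 ± j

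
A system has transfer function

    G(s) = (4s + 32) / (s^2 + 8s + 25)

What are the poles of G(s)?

s = -4 + 3j, -4 - 3j

The poles are the roots of the denominator s^2 + 8s + 25 = 0.
Using the quadratic formula: s = (-8 ± √(-36))/2 = -4 ± 3j.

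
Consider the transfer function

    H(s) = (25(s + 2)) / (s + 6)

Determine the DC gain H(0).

H(0) = 25/3 ≈ 8.333

At s = 0 each factor (s + a) contributes a and each (s^2 + bs + c) contributes c.
H(0) = 25·(2) / ((6)) = 50/6 = 25/3.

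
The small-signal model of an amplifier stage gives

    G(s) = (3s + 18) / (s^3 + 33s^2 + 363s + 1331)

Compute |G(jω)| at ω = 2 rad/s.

Substitute s = j2: numerator = 18 + j6, denominator = 1199 + j718.
|G(j2)| = |18 + j6| / |1199 + j718| = 18.974 / 1397.5 ≈ 0.01358.

|G(j2)| ≈ 0.01358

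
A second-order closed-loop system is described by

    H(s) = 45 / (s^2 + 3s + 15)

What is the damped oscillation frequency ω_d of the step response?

Comparing s^2 + 3s + 15 to s^2 + 2ζωₙs + ωₙ²: ωₙ = √15 ≈ 3.873 rad/s and ζ = 3/(2·√15) ≈ 0.3873.
ζωₙ = 3/2 = 1.5, so ω_d = ωₙ√(1−ζ²) = √(ωₙ² − (ζωₙ)²) = √(15 − 1.5²) = √12.75 ≈ 3.571 rad/s.

ω_d ≈ 3.571 rad/s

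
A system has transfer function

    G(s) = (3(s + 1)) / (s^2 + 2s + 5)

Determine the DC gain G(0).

G(0) = 3/5 ≈ 0.6000

At s = 0 each factor (s + a) contributes a and each (s^2 + bs + c) contributes c.
G(0) = 3·(1) / ((5)) = 3/5 = 3/5.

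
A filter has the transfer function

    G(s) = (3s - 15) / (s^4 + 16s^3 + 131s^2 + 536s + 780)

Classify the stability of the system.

stable

The denominator s^4 + 16s^3 + 131s^2 + 536s + 780 factors as (s + 3)(s^2 + 8s + 52)(s + 5), giving poles at s = -3, -4 ± 6j, -5.
Since all poles lie strictly in the left half-plane, the system is stable.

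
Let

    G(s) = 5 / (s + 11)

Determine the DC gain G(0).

Set s = 0: G(0) = (5) / (11) = 5/11.

G(0) = 5/11 ≈ 0.4545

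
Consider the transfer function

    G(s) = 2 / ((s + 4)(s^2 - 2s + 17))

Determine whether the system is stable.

The poles can be read from the denominator factors: s = -4, 1 + 4j, 1 - 4j.
Since the pole(s) at s = 1 ± 4j lie in the right half-plane, the system is unstable.

unstable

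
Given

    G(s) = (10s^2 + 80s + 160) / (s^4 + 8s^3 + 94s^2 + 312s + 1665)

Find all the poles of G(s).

s = -3 ± 6j, -1 ± 6j

The poles are the roots of the denominator s^4 + 8s^3 + 94s^2 + 312s + 1665 = 0.
No real roots exist; factor into two real quadratics: (s^2 + 6s + 45)(s^2 + 2s + 37) = 0.
Each quadratic gives a conjugate pair via the quadratic formula.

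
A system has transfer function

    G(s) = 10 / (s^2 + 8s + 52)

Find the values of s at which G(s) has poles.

The poles are the roots of the denominator s^2 + 8s + 52 = 0.
Using the quadratic formula: s = (-8 ± √(-144))/2 = -4 ± 6j.

s = -4 ± 6j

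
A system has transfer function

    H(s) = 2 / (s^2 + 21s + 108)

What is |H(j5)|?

|H(j5)| ≈ 0.01494

Substitute s = j5: numerator = 2, denominator = 83 + j105.
|H(j5)| = |2| / |83 + j105| = 2 / 133.84 ≈ 0.01494.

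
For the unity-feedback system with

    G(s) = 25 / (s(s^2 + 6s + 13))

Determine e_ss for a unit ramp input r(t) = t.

e_ss = 0.5200

G(s) has one pole at the origin.
This is a Type 1 system. Kv = lim_{s→0} s·G(s) = 25/13.
e_ss = 1/Kv = 1/(25/13) = 13/25 ≈ 0.5200.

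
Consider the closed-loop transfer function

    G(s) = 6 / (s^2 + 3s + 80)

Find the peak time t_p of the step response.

t_p ≈ 0.3563 s

Comparing s^2 + 3s + 80 to s^2 + 2ζωₙs + ωₙ²: ωₙ = √80 ≈ 8.944 rad/s and ζ = 3/(2·√80) ≈ 0.1677.
ζωₙ = 3/2 = 1.5, so ω_d = ωₙ√(1−ζ²) = √(ωₙ² − (ζωₙ)²) = √(80 − 1.5²) = √77.75 ≈ 8.818 rad/s.
t_p = π/ω_d = π/8.818 ≈ 0.3563 s.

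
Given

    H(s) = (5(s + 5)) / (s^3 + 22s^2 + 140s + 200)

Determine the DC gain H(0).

Set s = 0: H(0) = (25) / (200) = 1/8.

H(0) = 1/8 ≈ 0.1250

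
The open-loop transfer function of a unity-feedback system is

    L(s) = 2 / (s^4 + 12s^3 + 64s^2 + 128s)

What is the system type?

Type 1

Factor s from the denominator: s^4 + 12s^3 + 64s^2 + 128s = s·(s^3 + 12s^2 + 64s + 128).
There is 1 pole at the origin, so the system is Type 1.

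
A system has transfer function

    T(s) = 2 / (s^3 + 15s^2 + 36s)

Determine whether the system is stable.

The denominator s^3 + 15s^2 + 36s factors as s(s + 12)(s + 3), giving poles at s = 0, -12, -3.
Since the simple pole(s) at s = 0 lie on the jω-axis with none in the right half-plane, the system is marginally stable.

marginally stable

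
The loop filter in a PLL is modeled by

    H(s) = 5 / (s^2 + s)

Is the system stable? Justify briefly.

marginally stable

The denominator s^2 + s factors as s(s + 1), giving poles at s = 0, -1.
Since the simple pole(s) at s = 0 lie on the jω-axis with none in the right half-plane, the system is marginally stable.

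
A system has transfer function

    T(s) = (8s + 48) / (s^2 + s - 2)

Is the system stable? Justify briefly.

unstable

The denominator s^2 + s - 2 factors as (s - 1)(s + 2), giving poles at s = 1, -2.
Since the pole(s) at s = 1 lie in the right half-plane, the system is unstable.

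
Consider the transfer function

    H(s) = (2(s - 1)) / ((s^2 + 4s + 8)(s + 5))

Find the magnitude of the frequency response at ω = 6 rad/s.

|H(j6)| ≈ 0.04224

Substitute s = j6: numerator = -2 + j12, denominator = -284 - j48.
|H(j6)| = |-2 + j12| / |-284 - j48| = 12.166 / 288.03 ≈ 0.04224.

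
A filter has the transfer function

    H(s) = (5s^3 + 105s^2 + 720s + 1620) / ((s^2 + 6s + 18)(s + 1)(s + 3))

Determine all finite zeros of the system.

Set the numerator to zero: 5s^3 + 105s^2 + 720s + 1620 = 0, i.e. 5·(s^3 + 21s^2 + 144s + 324) = 0.
Factoring: (s + 6)^2(s + 9) = 0.

s = -6, -9, -6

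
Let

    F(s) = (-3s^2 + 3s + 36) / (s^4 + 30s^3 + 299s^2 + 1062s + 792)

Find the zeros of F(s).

s = -3, 4

Set the numerator to zero: -3s^2 + 3s + 36 = 0, i.e. -3·(s^2 - s - 12) = 0.
Factoring: (s + 3)(s - 4) = 0.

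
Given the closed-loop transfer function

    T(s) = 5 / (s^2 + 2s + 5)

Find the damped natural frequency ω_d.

Comparing s^2 + 2s + 5 to s^2 + 2ζωₙs + ωₙ²: ωₙ = √5 ≈ 2.236 rad/s and ζ = 2/(2·√5) ≈ 0.4472.
ζωₙ = 2/2 = 1, so ω_d = ωₙ√(1−ζ²) = √(ωₙ² − (ζωₙ)²) = √(5 − 1²) = √4 = 2 rad/s.

ω_d = 2 rad/s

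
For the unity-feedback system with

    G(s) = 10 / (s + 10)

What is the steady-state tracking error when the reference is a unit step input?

G(s) has no poles at the origin.
This is a Type 0 system. Kp = lim_{s→0} G(s) = 10/10 = 1.
e_ss = 1/(1 + Kp) = 1/(1 + 1) = 1/2 ≈ 0.5000.

e_ss = 0.5000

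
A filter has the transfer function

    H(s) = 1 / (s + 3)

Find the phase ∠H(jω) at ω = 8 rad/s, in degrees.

∠H(j8) ≈ -69.44°

At s = j8: numerator = 1, denominator = 3 + j8.
∠H = ∠num − ∠den = 0° − (69.444°) = -69.44°.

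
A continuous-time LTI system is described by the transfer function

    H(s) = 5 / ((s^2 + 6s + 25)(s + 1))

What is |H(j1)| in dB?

|H(j1)|_dB ≈ -16.9 dB

Substitute s = j1: numerator = 5, denominator = 18 + j30.
|H(j1)| = |5| / |18 + j30| = 5 / 34.986 ≈ 0.1429.
In decibels: 20·log₁₀(0.1429) ≈ -16.9 dB.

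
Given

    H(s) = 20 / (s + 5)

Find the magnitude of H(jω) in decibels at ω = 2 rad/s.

|H(j2)|_dB ≈ 11.4 dB

Substitute s = j2: numerator = 20, denominator = 5 + j2.
|H(j2)| = |20| / |5 + j2| = 20 / 5.3852 ≈ 3.714.
In decibels: 20·log₁₀(3.714) ≈ 11.4 dB.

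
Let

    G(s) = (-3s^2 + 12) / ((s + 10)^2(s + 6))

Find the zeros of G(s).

s = -2, 2

Set the numerator to zero: -3s^2 + 12 = 0, i.e. -3·(s^2 - 4) = 0.
Factoring: (s + 2)(s - 2) = 0.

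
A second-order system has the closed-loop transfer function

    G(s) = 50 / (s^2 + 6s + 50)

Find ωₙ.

ωₙ ≈ 7.071 rad/s

Compare the denominator to the standard form s^2 + 2ζωₙs + ωₙ².
ωₙ² = 50, so ωₙ = √50 ≈ 7.071 rad/s.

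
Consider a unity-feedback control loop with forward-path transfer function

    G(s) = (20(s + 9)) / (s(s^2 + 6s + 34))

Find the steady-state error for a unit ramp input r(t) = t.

G(s) has one pole at the origin.
This is a Type 1 system. Kv = lim_{s→0} s·G(s) = 180/34 = 90/17.
e_ss = 1/Kv = 1/(90/17) = 17/90 ≈ 0.1889.

e_ss = 0.1889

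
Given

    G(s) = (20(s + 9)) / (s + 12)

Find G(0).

At s = 0 each factor (s + a) contributes a and each (s^2 + bs + c) contributes c.
G(0) = 20·(9) / ((12)) = 180/12 = 15.

G(0) = 15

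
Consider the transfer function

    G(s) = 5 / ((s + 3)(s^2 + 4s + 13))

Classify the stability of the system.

The poles can be read from the denominator factors: s = -3, -2 + 3j, -2 - 3j.
Since all poles lie strictly in the left half-plane, the system is stable.

stable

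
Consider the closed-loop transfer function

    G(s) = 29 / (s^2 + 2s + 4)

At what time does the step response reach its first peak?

Comparing s^2 + 2s + 4 to s^2 + 2ζωₙs + ωₙ²: ωₙ = 2 rad/s and ζ = 2/(2·2) = 0.5.
ζωₙ = 2/2 = 1, so ω_d = ωₙ√(1−ζ²) = √(ωₙ² − (ζωₙ)²) = √(4 − 1²) = √3 ≈ 1.732 rad/s.
t_p = π/ω_d = π/1.732 ≈ 1.814 s.

t_p ≈ 1.814 s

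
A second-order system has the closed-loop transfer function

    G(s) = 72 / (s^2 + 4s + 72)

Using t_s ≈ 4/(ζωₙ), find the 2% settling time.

Comparing s^2 + 4s + 72 to s^2 + 2ζωₙs + ωₙ²: ωₙ = √72 ≈ 8.485 rad/s and ζ = 4/(2·√72) ≈ 0.2357.
ζωₙ = 4/2 = 2, so t_s ≈ 4/(ζωₙ) = 4/2 = 2 s.

t_s ≈ 2 s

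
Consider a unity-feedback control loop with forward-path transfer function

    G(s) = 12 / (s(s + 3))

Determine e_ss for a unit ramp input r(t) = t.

e_ss = 0.2500

G(s) has one pole at the origin.
This is a Type 1 system. Kv = lim_{s→0} s·G(s) = 12/3 = 4.
e_ss = 1/Kv = 1/(4) = 1/4 ≈ 0.2500.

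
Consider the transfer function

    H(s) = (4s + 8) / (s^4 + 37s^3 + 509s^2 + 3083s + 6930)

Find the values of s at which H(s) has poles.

s = -11, -9, -10, -7

The poles are the roots of the denominator s^4 + 37s^3 + 509s^2 + 3083s + 6930 = 0.
Trying s = -11: the polynomial evaluates to 0, so (s + 11) is a factor.
Dividing out leaves s^3 + 26s^2 + 223s + 630 = 0.
This factors further as (s + 9)(s + 10)(s + 7) = 0.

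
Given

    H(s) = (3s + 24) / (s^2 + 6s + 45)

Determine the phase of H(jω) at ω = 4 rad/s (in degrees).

∠H(j4) ≈ -13.05°

At s = j4: numerator = 24 + j12, denominator = 29 + j24.
∠H = ∠num − ∠den = 26.565° − (39.611°) = -13.05°.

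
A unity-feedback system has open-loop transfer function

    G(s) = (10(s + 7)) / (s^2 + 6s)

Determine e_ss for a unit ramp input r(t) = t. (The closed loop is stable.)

e_ss = 0.08571

G(s) has one pole at the origin.
This is a Type 1 system. Kv = lim_{s→0} s·G(s) = 70/6 = 35/3.
e_ss = 1/Kv = 1/(35/3) = 3/35 ≈ 0.08571.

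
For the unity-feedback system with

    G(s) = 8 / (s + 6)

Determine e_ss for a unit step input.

e_ss = 0.4286

G(s) has no poles at the origin.
This is a Type 0 system. Kp = lim_{s→0} G(s) = 8/6 = 4/3.
e_ss = 1/(1 + Kp) = 1/(1 + 4/3) = 3/7 ≈ 0.4286.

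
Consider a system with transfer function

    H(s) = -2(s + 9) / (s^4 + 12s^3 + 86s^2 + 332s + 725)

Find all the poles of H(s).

The poles are the roots of the denominator s^4 + 12s^3 + 86s^2 + 332s + 725 = 0.
No real roots exist; factor into two real quadratics: (s^2 + 8s + 25)(s^2 + 4s + 29) = 0.
Each quadratic gives a conjugate pair via the quadratic formula.

s = -4 + 3j, -4 - 3j, -2 + 5j, -2 - 5j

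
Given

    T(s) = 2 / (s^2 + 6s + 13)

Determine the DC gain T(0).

T(0) = 2/13 ≈ 0.1538

Set s = 0: T(0) = (2) / (13) = 2/13.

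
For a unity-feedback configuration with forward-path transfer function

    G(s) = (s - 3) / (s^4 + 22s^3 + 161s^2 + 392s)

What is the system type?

The denominator has 1 factor of s at the origin (free integrator), so this is a Type 1 system.

Type 1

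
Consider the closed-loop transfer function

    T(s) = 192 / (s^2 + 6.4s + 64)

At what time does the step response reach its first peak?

t_p ≈ 0.4285 s

Comparing s^2 + 6.4s + 64 to s^2 + 2ζωₙs + ωₙ²: ωₙ = 8 rad/s and ζ = 6.4/(2·8) = 0.4.
ζωₙ = 6.4/2 = 3.2, so ω_d = ωₙ√(1−ζ²) = √(ωₙ² − (ζωₙ)²) = √(64 − 3.2²) = √53.76 ≈ 7.332 rad/s.
t_p = π/ω_d = π/7.332 ≈ 0.4285 s.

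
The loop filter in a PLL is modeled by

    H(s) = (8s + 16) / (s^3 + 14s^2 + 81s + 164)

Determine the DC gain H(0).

H(0) = 4/41 ≈ 0.09756

Set s = 0: H(0) = (16) / (164) = 4/41.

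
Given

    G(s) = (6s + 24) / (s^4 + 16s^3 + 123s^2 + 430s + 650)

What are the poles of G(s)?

The poles are the roots of the denominator s^4 + 16s^3 + 123s^2 + 430s + 650 = 0.
No real roots exist; factor into two real quadratics: (s^2 + 6s + 13)(s^2 + 10s + 50) = 0.
Each quadratic gives a conjugate pair via the quadratic formula.

s = -3 + 2j, -3 - 2j, -5 + 5j, -5 - 5j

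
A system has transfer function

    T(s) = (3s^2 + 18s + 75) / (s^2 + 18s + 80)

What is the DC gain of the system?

T(0) = 15/16 ≈ 0.9375

Set s = 0: T(0) = (75) / (80) = 15/16.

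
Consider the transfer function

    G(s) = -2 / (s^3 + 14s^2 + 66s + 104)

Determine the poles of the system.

The poles are the roots of the denominator s^3 + 14s^2 + 66s + 104 = 0.
Trying s = -4: the polynomial evaluates to 0, so (s + 4) is a factor.
Dividing out leaves s^2 + 10s + 26 = 0.
The quadratic formula then gives s = -5 ± 1j.

s = -5 + j, -5 - j, -4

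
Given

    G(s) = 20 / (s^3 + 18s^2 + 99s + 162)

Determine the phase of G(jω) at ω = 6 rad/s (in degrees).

At s = j6: numerator = 20, denominator = -486 + j378.
∠G = ∠num − ∠den = 0° − (142.13°) = -142.1°.

∠G(j6) ≈ -142.1°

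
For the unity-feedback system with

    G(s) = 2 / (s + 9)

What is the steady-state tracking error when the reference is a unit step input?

G(s) has no poles at the origin.
This is a Type 0 system. Kp = lim_{s→0} G(s) = 2/9.
e_ss = 1/(1 + Kp) = 1/(1 + 2/9) = 9/11 ≈ 0.8182.

e_ss = 0.8182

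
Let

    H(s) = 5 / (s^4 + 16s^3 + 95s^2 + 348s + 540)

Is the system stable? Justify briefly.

stable

The denominator s^4 + 16s^3 + 95s^2 + 348s + 540 factors as (s^2 + 4s + 20)(s + 9)(s + 3), giving poles at s = -2 + 4j, -2 - 4j, -9, -3.
Since all poles lie strictly in the left half-plane, the system is stable.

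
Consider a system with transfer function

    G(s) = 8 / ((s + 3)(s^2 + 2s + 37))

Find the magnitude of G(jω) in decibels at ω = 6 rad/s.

Substitute s = j6: numerator = 8, denominator = -69 + j42.
|G(j6)| = |8| / |-69 + j42| = 8 / 80.777 ≈ 0.09904.
In decibels: 20·log₁₀(0.09904) ≈ -20.1 dB.

|G(j6)|_dB ≈ -20.1 dB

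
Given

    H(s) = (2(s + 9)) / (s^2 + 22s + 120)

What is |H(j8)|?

|H(j8)| ≈ 0.1304

Substitute s = j8: numerator = 18 + j16, denominator = 56 + j176.
|H(j8)| = |18 + j16| / |56 + j176| = 24.083 / 184.69 ≈ 0.1304.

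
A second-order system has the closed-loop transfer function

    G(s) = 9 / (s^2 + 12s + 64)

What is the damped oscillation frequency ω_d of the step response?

Comparing s^2 + 12s + 64 to s^2 + 2ζωₙs + ωₙ²: ωₙ = 8 rad/s and ζ = 12/(2·8) = 0.75.
ζωₙ = 12/2 = 6, so ω_d = ωₙ√(1−ζ²) = √(ωₙ² − (ζωₙ)²) = √(64 − 6²) = √28 ≈ 5.292 rad/s.

ω_d ≈ 5.292 rad/s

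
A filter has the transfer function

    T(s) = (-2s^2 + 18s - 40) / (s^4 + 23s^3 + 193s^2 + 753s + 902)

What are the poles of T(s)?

s = -5 ± 4j, -2, -11

The poles are the roots of the denominator s^4 + 23s^3 + 193s^2 + 753s + 902 = 0.
Trying s = -2: the polynomial evaluates to 0, so (s + 2) is a factor.
Dividing out leaves s^3 + 21s^2 + 151s + 451 = 0.
This factors further as (s^2 + 10s + 41)(s + 11) = 0.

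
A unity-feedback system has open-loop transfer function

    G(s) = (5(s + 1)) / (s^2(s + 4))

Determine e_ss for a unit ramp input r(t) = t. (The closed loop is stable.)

e_ss = 0

G(s) has 2 poles at the origin.
This is a Type 2 system; for a ramp input the steady-state error is zero.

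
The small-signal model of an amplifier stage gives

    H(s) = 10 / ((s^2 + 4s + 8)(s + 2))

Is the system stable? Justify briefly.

stable

The poles can be read from the denominator factors: s = -2 ± 2j, -2.
Since all poles lie strictly in the left half-plane, the system is stable.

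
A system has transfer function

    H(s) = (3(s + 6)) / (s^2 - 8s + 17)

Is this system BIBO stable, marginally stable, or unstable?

unstable

The denominator s^2 - 8s + 17 factors as (s^2 - 8s + 17), giving poles at s = 4 + j, 4 - j.
Since the pole(s) at s = 4 ± j lie in the right half-plane, the system is unstable.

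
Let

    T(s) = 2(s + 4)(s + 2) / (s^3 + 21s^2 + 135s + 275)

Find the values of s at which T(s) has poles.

s = -5, -5, -11

The poles are the roots of the denominator s^3 + 21s^2 + 135s + 275 = 0.
Trying s = -5: the polynomial evaluates to 0, so (s + 5) is a factor.
Dividing out leaves s^2 + 16s + 55 = 0.
Factoring the quadratic: (s + 5)(s + 11) = 0.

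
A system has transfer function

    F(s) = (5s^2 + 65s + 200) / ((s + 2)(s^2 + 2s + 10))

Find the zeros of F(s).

s = -5, -8

Set the numerator to zero: 5s^2 + 65s + 200 = 0, i.e. 5·(s^2 + 13s + 40) = 0.
Factoring: (s + 5)(s + 8) = 0.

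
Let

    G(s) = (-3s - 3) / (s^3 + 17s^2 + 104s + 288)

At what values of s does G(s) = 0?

s = -1

Set the numerator to zero: -3s - 3 = 0, i.e. -3·(s + 1) = 0.
So s = -1.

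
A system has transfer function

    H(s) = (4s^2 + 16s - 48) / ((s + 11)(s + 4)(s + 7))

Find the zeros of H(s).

s = 2, -6

Set the numerator to zero: 4s^2 + 16s - 48 = 0, i.e. 4·(s^2 + 4s - 12) = 0.
Factoring: (s - 2)(s + 6) = 0.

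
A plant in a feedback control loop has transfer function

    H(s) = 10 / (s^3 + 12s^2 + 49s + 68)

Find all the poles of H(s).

s = -4 + j, -4 - j, -4

The poles are the roots of the denominator s^3 + 12s^2 + 49s + 68 = 0.
Trying s = -4: the polynomial evaluates to 0, so (s + 4) is a factor.
Dividing out leaves s^2 + 8s + 17 = 0.
The quadratic formula then gives s = -4 ± 1j.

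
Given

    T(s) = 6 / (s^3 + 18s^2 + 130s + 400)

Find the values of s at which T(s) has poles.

The poles are the roots of the denominator s^3 + 18s^2 + 130s + 400 = 0.
Trying s = -8: the polynomial evaluates to 0, so (s + 8) is a factor.
Dividing out leaves s^2 + 10s + 50 = 0.
The quadratic formula then gives s = -5 ± 5j.

s = -5 ± 5j, -8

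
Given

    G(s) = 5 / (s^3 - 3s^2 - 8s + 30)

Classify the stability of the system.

unstable

The denominator s^3 - 3s^2 - 8s + 30 factors as (s^2 - 6s + 10)(s + 3), giving poles at s = 3 ± j, -3.
Since the pole(s) at s = 3 ± j lie in the right half-plane, the system is unstable.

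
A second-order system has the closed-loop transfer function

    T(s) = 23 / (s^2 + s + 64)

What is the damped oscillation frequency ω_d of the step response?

ω_d ≈ 7.984 rad/s

Comparing s^2 + s + 64 to s^2 + 2ζωₙs + ωₙ²: ωₙ = 8 rad/s and ζ = 1/(2·8) = 0.0625.
ζωₙ = 1/2 = 0.5, so ω_d = ωₙ√(1−ζ²) = √(ωₙ² − (ζωₙ)²) = √(64 − 0.5²) = √63.75 ≈ 7.984 rad/s.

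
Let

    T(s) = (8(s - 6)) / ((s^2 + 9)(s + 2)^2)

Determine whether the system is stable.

marginally stable

The poles can be read from the denominator factors: s = 3j, -3j, -2, -2.
Since the simple pole(s) at s = ±3j lie on the jω-axis with none in the right half-plane, the system is marginally stable.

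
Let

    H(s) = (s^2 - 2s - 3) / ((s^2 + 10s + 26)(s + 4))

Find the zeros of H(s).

Set the numerator to zero: s^2 - 2s - 3 = 0.
Factoring: (s - 3)(s + 1) = 0.

s = 3, -1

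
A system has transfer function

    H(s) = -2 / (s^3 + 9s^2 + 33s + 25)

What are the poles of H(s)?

The poles are the roots of the denominator s^3 + 9s^2 + 33s + 25 = 0.
Trying s = -1: the polynomial evaluates to 0, so (s + 1) is a factor.
Dividing out leaves s^2 + 8s + 25 = 0.
The quadratic formula then gives s = -4 ± 3j.

s = -4 + 3j, -4 - 3j, -1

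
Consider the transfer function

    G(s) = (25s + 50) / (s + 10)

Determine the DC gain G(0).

Set s = 0: G(0) = (50) / (10) = 5.

G(0) = 5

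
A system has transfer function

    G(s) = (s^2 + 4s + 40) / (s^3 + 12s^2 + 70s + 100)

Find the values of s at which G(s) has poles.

s = -5 + 5j, -5 - 5j, -2

The poles are the roots of the denominator s^3 + 12s^2 + 70s + 100 = 0.
Trying s = -2: the polynomial evaluates to 0, so (s + 2) is a factor.
Dividing out leaves s^2 + 10s + 50 = 0.
The quadratic formula then gives s = -5 ± 5j.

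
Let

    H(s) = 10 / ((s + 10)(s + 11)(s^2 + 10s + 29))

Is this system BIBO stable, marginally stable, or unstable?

The poles can be read from the denominator factors: s = -10, -11, -5 + 2j, -5 - 2j.
Since all poles lie strictly in the left half-plane, the system is stable.

stable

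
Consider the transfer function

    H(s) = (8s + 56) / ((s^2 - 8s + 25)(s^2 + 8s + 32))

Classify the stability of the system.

The poles can be read from the denominator factors: s = 4 ± 3j, -4 ± 4j.
Since the pole(s) at s = 4 + 3j, 4 - 3j lie in the right half-plane, the system is unstable.

unstable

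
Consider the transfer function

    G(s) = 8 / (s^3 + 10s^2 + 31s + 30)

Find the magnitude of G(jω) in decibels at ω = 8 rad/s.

|G(j8)|_dB ≈ -38.4 dB

Substitute s = j8: numerator = 8, denominator = -610 - j264.
|G(j8)| = |8| / |-610 - j264| = 8 / 664.68 ≈ 0.01204.
In decibels: 20·log₁₀(0.01204) ≈ -38.4 dB.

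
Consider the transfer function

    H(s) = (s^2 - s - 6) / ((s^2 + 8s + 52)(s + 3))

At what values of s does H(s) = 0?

s = -2, 3

Set the numerator to zero: s^2 - s - 6 = 0.
Factoring: (s + 2)(s - 3) = 0.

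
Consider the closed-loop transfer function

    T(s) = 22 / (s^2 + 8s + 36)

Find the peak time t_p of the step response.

Comparing s^2 + 8s + 36 to s^2 + 2ζωₙs + ωₙ²: ωₙ = 6 rad/s and ζ = 8/(2·6) ≈ 0.6667.
ζωₙ = 8/2 = 4, so ω_d = ωₙ√(1−ζ²) = √(ωₙ² − (ζωₙ)²) = √(36 − 4²) = √20 ≈ 4.472 rad/s.
t_p = π/ω_d = π/4.472 ≈ 0.7025 s.

t_p ≈ 0.7025 s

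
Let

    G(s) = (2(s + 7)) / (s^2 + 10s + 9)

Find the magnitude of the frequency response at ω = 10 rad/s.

|G(j10)| ≈ 0.1806

Substitute s = j10: numerator = 14 + j20, denominator = -91 + j100.
|G(j10)| = |14 + j20| / |-91 + j100| = 24.413 / 135.21 ≈ 0.1806.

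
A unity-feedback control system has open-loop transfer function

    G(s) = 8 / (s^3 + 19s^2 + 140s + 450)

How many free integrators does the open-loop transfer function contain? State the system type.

The denominator has no factor of s at the origin — no free integrator — so this is a Type 0 system.

Type 0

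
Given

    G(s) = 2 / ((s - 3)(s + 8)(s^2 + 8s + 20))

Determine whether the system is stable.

The poles can be read from the denominator factors: s = 3, -8, -4 ± 2j.
Since the pole(s) at s = 3 lie in the right half-plane, the system is unstable.

unstable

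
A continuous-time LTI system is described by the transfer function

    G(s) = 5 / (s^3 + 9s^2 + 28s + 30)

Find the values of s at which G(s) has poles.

s = -3 ± j, -3

The poles are the roots of the denominator s^3 + 9s^2 + 28s + 30 = 0.
Trying s = -3: the polynomial evaluates to 0, so (s + 3) is a factor.
Dividing out leaves s^2 + 6s + 10 = 0.
The quadratic formula then gives s = -3 ± 1j.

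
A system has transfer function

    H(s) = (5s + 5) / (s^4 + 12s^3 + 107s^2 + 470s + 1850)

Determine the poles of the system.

s = -5 + 5j, -5 - 5j, -1 + 6j, -1 - 6j

The poles are the roots of the denominator s^4 + 12s^3 + 107s^2 + 470s + 1850 = 0.
No real roots exist; factor into two real quadratics: (s^2 + 10s + 50)(s^2 + 2s + 37) = 0.
Each quadratic gives a conjugate pair via the quadratic formula.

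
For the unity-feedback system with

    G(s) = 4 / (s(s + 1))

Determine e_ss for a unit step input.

G(s) has one pole at the origin.
This is a Type 1 system; for a step input the steady-state error is zero.

e_ss = 0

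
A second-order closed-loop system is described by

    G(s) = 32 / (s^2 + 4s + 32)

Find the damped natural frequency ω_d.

Comparing s^2 + 4s + 32 to s^2 + 2ζωₙs + ωₙ²: ωₙ = √32 ≈ 5.657 rad/s and ζ = 4/(2·√32) ≈ 0.3536.
ζωₙ = 4/2 = 2, so ω_d = ωₙ√(1−ζ²) = √(ωₙ² − (ζωₙ)²) = √(32 − 2²) = √28 ≈ 5.292 rad/s.

ω_d ≈ 5.292 rad/s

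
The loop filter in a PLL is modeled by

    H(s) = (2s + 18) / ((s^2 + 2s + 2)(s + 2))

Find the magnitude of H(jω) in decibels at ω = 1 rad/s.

Substitute s = j1: numerator = 18 + j2, denominator = j5.
|H(j1)| = |18 + j2| / |j5| = 18.111 / 5 ≈ 3.622.
In decibels: 20·log₁₀(3.622) ≈ 11.2 dB.

|H(j1)|_dB ≈ 11.2 dB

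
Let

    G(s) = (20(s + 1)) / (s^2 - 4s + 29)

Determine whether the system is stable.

The poles can be read from the denominator factors: s = 2 ± 5j.
Since the pole(s) at s = 2 ± 5j lie in the right half-plane, the system is unstable.

unstable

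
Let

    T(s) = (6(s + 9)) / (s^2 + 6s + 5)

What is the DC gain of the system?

T(0) = 54/5 ≈ 10.80

Set s = 0: T(0) = (54) / (5) = 54/5.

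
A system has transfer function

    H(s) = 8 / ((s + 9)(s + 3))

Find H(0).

At s = 0 each factor (s + a) contributes a and each (s^2 + bs + c) contributes c.
H(0) = 8·1 / ((9) · (3)) = 8/27 = 8/27.

H(0) = 8/27 ≈ 0.2963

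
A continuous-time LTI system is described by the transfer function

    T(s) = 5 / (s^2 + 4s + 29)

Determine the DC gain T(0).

T(0) = 5/29 ≈ 0.1724

Set s = 0: T(0) = (5) / (29) = 5/29.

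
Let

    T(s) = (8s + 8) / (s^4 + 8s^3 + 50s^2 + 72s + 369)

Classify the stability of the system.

The denominator s^4 + 8s^3 + 50s^2 + 72s + 369 factors as (s^2 + 9)(s^2 + 8s + 41), giving poles at s = ±3j, -4 ± 5j.
Since the simple pole(s) at s = ±3j lie on the jω-axis with none in the right half-plane, the system is marginally stable.

marginally stable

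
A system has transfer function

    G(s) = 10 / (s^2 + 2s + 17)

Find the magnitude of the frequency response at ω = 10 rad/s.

|G(j10)| ≈ 0.1171

Substitute s = j10: numerator = 10, denominator = -83 + j20.
|G(j10)| = |10| / |-83 + j20| = 10 / 85.376 ≈ 0.1171.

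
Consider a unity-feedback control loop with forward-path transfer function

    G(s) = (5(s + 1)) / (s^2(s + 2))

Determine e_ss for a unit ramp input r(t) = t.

e_ss = 0

G(s) has 2 poles at the origin.
This is a Type 2 system; for a ramp input the steady-state error is zero.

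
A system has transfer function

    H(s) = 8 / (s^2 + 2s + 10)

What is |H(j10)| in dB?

Substitute s = j10: numerator = 8, denominator = -90 + j20.
|H(j10)| = |8| / |-90 + j20| = 8 / 92.195 ≈ 0.08677.
In decibels: 20·log₁₀(0.08677) ≈ -21.2 dB.

|H(j10)|_dB ≈ -21.2 dB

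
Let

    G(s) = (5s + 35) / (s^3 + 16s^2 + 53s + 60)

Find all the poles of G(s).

The poles are the roots of the denominator s^3 + 16s^2 + 53s + 60 = 0.
Trying s = -12: the polynomial evaluates to 0, so (s + 12) is a factor.
Dividing out leaves s^2 + 4s + 5 = 0.
The quadratic formula then gives s = -2 ± 1j.

s = -2 ± j, -12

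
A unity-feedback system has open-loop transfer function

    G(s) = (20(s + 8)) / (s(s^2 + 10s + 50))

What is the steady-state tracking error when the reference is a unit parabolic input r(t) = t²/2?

G(s) has one pole at the origin.
This is a Type 1 system; Ka = lim_{s→0} s^2·G(s) = 0, so the steady-state error for a parabola input is infinite.

e_ss = ∞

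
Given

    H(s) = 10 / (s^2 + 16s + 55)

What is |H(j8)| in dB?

|H(j8)|_dB ≈ -22.2 dB

Substitute s = j8: numerator = 10, denominator = -9 + j128.
|H(j8)| = |10| / |-9 + j128| = 10 / 128.32 ≈ 0.07793.
In decibels: 20·log₁₀(0.07793) ≈ -22.2 dB.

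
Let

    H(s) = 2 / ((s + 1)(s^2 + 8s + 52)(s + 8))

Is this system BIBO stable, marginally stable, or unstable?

The poles can be read from the denominator factors: s = -1, -4 ± 6j, -8.
Since all poles lie strictly in the left half-plane, the system is stable.

stable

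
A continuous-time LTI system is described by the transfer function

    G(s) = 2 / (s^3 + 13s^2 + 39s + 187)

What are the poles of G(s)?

The poles are the roots of the denominator s^3 + 13s^2 + 39s + 187 = 0.
Trying s = -11: the polynomial evaluates to 0, so (s + 11) is a factor.
Dividing out leaves s^2 + 2s + 17 = 0.
The quadratic formula then gives s = -1 ± 4j.

s = -11, -1 + 4j, -1 - 4j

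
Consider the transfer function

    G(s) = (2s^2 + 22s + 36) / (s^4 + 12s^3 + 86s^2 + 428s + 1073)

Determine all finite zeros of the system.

Set the numerator to zero: 2s^2 + 22s + 36 = 0, i.e. 2·(s^2 + 11s + 18) = 0.
Factoring: (s + 9)(s + 2) = 0.

s = -9, -2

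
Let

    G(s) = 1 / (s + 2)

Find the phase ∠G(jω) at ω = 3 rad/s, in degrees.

∠G(j3) ≈ -56.31°

At s = j3: numerator = 1, denominator = 2 + j3.
∠G = ∠num − ∠den = 0° − (56.310°) = -56.31°.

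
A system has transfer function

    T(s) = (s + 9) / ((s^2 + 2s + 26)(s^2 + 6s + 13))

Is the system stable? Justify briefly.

stable

The poles can be read from the denominator factors: s = -1 ± 5j, -3 ± 2j.
Since all poles lie strictly in the left half-plane, the system is stable.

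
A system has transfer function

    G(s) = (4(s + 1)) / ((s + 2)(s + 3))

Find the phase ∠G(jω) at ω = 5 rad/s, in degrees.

At s = j5: numerator = 4 + j20, denominator = -19 + j25.
∠G = ∠num − ∠den = 78.690° − (127.23°) = -48.54°.

∠G(j5) ≈ -48.54°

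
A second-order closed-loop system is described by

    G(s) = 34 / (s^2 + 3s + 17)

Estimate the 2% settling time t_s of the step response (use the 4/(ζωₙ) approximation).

t_s ≈ 2.667 s

Comparing s^2 + 3s + 17 to s^2 + 2ζωₙs + ωₙ²: ωₙ = √17 ≈ 4.123 rad/s and ζ = 3/(2·√17) ≈ 0.3638.
ζωₙ = 3/2 = 1.5, so t_s ≈ 4/(ζωₙ) = 4/1.5 ≈ 2.667 s.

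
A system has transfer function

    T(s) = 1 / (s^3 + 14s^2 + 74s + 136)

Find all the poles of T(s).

s = -5 ± 3j, -4

The poles are the roots of the denominator s^3 + 14s^2 + 74s + 136 = 0.
Trying s = -4: the polynomial evaluates to 0, so (s + 4) is a factor.
Dividing out leaves s^2 + 10s + 34 = 0.
The quadratic formula then gives s = -5 ± 3j.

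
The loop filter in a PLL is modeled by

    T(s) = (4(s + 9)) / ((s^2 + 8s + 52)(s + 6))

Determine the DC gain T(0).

At s = 0 each factor (s + a) contributes a and each (s^2 + bs + c) contributes c.
T(0) = 4·(9) / ((52) · (6)) = 36/312 = 3/26.

T(0) = 3/26 ≈ 0.1154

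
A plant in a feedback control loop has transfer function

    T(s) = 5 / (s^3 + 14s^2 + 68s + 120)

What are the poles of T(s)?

s = -4 ± 2j, -6

The poles are the roots of the denominator s^3 + 14s^2 + 68s + 120 = 0.
Trying s = -6: the polynomial evaluates to 0, so (s + 6) is a factor.
Dividing out leaves s^2 + 8s + 20 = 0.
The quadratic formula then gives s = -4 ± 2j.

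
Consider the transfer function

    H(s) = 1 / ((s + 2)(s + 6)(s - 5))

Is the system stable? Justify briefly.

The poles can be read from the denominator factors: s = -2, -6, 5.
Since the pole(s) at s = 5 lie in the right half-plane, the system is unstable.

unstable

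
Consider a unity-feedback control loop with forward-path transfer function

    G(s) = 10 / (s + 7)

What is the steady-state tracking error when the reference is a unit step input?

G(s) has no poles at the origin.
This is a Type 0 system. Kp = lim_{s→0} G(s) = 10/7.
e_ss = 1/(1 + Kp) = 1/(1 + 10/7) = 7/17 ≈ 0.4118.

e_ss = 0.4118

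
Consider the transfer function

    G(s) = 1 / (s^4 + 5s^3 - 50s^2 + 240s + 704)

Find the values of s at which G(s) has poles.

s = -2, -11, 4 ± 4j

The poles are the roots of the denominator s^4 + 5s^3 - 50s^2 + 240s + 704 = 0.
Trying s = -2: the polynomial evaluates to 0, so (s + 2) is a factor.
Dividing out leaves s^3 + 3s^2 - 56s + 352 = 0.
This factors further as (s + 11)(s^2 - 8s + 32) = 0.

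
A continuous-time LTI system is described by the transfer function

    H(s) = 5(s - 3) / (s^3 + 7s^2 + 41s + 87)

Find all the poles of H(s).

The poles are the roots of the denominator s^3 + 7s^2 + 41s + 87 = 0.
Trying s = -3: the polynomial evaluates to 0, so (s + 3) is a factor.
Dividing out leaves s^2 + 4s + 29 = 0.
The quadratic formula then gives s = -2 ± 5j.

s = -2 ± 5j, -3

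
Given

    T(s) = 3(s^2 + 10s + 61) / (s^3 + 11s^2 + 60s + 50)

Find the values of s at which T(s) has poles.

The poles are the roots of the denominator s^3 + 11s^2 + 60s + 50 = 0.
Trying s = -1: the polynomial evaluates to 0, so (s + 1) is a factor.
Dividing out leaves s^2 + 10s + 50 = 0.
The quadratic formula then gives s = -5 ± 5j.

s = -5 ± 5j, -1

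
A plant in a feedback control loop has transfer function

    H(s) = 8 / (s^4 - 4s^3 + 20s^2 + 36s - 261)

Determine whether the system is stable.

unstable

The denominator s^4 - 4s^3 + 20s^2 + 36s - 261 factors as (s + 3)(s^2 - 4s + 29)(s - 3), giving poles at s = -3, 2 + 5j, 2 - 5j, 3.
Since the pole(s) at s = 2 + 5j, 2 - 5j, 3 lie in the right half-plane, the system is unstable.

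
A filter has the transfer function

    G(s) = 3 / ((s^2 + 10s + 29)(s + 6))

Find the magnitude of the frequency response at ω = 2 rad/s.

|G(j2)| ≈ 0.01482

Substitute s = j2: numerator = 3, denominator = 110 + j170.
|G(j2)| = |3| / |110 + j170| = 3 / 202.48 ≈ 0.01482.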